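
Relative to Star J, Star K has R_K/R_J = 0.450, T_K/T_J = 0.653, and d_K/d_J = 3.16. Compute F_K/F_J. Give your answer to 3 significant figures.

0.00369

L_K/L_J = (R_K/R_J)²(T_K/T_J)⁴ = (0.450)² × (0.653)⁴ = 0.03682.
F_K/F_J = (L_K/L_J)/(d_K/d_J)² = 0.03682 / (3.16)² = 0.003687.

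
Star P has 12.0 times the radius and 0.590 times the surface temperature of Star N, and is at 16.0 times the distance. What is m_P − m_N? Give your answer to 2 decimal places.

L_P/L_N = (12.0)²(0.590)⁴ = 17.45.
F_P/F_N = (L_P/L_N)/(d_P/d_N)² = 17.45/256.0 = 0.06816.
m_P − m_N = −2.5 log₁₀(0.06816) = 2.92.

2.92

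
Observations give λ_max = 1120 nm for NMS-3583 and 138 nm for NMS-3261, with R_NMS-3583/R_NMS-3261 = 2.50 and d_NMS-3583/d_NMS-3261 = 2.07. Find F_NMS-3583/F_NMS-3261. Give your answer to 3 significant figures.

Wien's law: T_NMS-3583/T_NMS-3261 = λ_NMS-3261/λ_NMS-3583 = 138/1120 = 0.1232.
L_NMS-3583/L_NMS-3261 = (R_NMS-3583/R_NMS-3261)²(T_NMS-3583/T_NMS-3261)⁴ = (2.50)²(0.1232)⁴ = 0.001441.
F_NMS-3583/F_NMS-3261 = (L_NMS-3583/L_NMS-3261)/(d_NMS-3583/d_NMS-3261)² = 0.001441/(2.07)² = 3.362×10^-4.

3.36×10^-4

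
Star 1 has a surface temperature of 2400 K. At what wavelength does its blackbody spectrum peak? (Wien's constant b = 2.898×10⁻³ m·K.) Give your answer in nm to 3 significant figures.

λ_max = b/T = 2.898×10⁻³ / 2400 = 1.21×10^-6 m = 1208 nm.

1.21×10^3 nm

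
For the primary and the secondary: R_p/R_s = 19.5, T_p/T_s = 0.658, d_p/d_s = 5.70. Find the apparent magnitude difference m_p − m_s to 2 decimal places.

-0.85

L_p/L_s = (19.5)²(0.658)⁴ = 71.28.
F_p/F_s = (L_p/L_s)/(d_p/d_s)² = 71.28/32.49 = 2.194.
m_p − m_s = −2.5 log₁₀(2.194) = -0.85.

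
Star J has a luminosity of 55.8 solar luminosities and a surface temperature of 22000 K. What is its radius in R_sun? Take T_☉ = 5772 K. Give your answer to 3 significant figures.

0.514 R_sun

R/R_☉ = √(L/L_☉) / (T/T_☉)² = √(55.8) / (3.812)²
       = 7.470 / 14.53 = 0.5142.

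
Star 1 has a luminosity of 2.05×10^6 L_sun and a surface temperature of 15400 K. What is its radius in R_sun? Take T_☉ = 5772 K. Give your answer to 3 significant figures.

201 R_sun

R/R_☉ = √(L/L_☉) / (T/T_☉)² = √(2.05×10^6) / (2.668)²
       = 1432 / 7.119 = 201.1.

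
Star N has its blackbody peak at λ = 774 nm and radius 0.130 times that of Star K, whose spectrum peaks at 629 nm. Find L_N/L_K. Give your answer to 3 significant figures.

Wien's law gives T ∝ 1/λ_max, so T_N/T_K = λ_K/λ_N = 629/774 = 0.8127.
Then L ∝ R²T⁴ gives L_N/L_K = (0.130)² × (0.8127)⁴ = 0.01690 × 0.4362 = 0.007371.

0.00737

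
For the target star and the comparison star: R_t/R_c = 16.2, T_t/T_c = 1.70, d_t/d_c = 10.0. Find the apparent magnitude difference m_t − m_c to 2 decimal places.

-3.35

L_t/L_c = (16.2)²(1.70)⁴ = 2192.
F_t/F_c = (L_t/L_c)/(d_t/d_c)² = 2192/100.0 = 21.92.
m_t − m_c = −2.5 log₁₀(21.92) = -3.35.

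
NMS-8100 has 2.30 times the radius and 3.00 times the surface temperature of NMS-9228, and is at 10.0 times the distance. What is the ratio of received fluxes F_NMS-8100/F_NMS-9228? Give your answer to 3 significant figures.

L_NMS-8100/L_NMS-9228 = (R_NMS-8100/R_NMS-9228)²(T_NMS-8100/T_NMS-9228)⁴ = (2.30)² × (3.00)⁴ = 428.5.
F_NMS-8100/F_NMS-9228 = (L_NMS-8100/L_NMS-9228)/(d_NMS-8100/d_NMS-9228)² = 428.5 / (10.0)² = 4.285.

4.28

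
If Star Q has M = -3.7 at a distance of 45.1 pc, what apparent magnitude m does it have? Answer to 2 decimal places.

m = M + 5 log₁₀(d/10 pc) = -3.7 + 5 log₁₀(45.1/10)
  = -3.7 + 5 × 0.654 = -3.7 + 3.27 = -0.43.

-0.43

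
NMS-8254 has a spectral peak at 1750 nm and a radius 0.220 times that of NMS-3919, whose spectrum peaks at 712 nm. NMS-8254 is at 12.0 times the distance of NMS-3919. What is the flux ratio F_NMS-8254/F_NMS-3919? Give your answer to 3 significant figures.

9.21×10^-6

Wien's law: T_NMS-8254/T_NMS-3919 = λ_NMS-3919/λ_NMS-8254 = 712/1750 = 0.4069.
L_NMS-8254/L_NMS-3919 = (R_NMS-8254/R_NMS-3919)²(T_NMS-8254/T_NMS-3919)⁴ = (0.220)²(0.4069)⁴ = 0.001326.
F_NMS-8254/F_NMS-3919 = (L_NMS-8254/L_NMS-3919)/(d_NMS-8254/d_NMS-3919)² = 0.001326/(12.0)² = 9.210×10^-6.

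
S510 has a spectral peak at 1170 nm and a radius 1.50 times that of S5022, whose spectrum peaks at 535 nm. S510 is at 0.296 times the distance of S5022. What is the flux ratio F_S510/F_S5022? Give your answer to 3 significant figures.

Wien's law: T_S510/T_S5022 = λ_S5022/λ_S510 = 535/1170 = 0.4573.
L_S510/L_S5022 = (R_S510/R_S5022)²(T_S510/T_S5022)⁴ = (1.50)²(0.4573)⁴ = 0.09837.
F_S510/F_S5022 = (L_S510/L_S5022)/(d_S510/d_S5022)² = 0.09837/(0.296)² = 1.123.

1.12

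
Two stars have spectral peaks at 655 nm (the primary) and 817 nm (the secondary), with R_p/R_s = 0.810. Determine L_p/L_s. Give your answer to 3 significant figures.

Wien's law gives T ∝ 1/λ_max, so T_p/T_s = λ_s/λ_p = 817/655 = 1.247.
Then L ∝ R²T⁴ gives L_p/L_s = (0.810)² × (1.247)⁴ = 0.6561 × 2.421 = 1.588.

1.59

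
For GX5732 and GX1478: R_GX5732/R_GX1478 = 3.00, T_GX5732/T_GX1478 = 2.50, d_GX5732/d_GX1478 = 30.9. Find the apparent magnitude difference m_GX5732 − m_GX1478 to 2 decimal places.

1.08

L_GX5732/L_GX1478 = (3.00)²(2.50)⁴ = 351.6.
F_GX5732/F_GX1478 = (L_GX5732/L_GX1478)/(d_GX5732/d_GX1478)² = 351.6/954.8 = 0.3682.
m_GX5732 − m_GX1478 = −2.5 log₁₀(0.3682) = 1.08.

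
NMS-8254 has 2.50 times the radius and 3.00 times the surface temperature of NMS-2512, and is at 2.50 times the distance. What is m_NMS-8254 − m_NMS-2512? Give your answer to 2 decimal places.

L_NMS-8254/L_NMS-2512 = (2.50)²(3.00)⁴ = 506.2.
F_NMS-8254/F_NMS-2512 = (L_NMS-8254/L_NMS-2512)/(d_NMS-8254/d_NMS-2512)² = 506.2/6.250 = 81.00.
m_NMS-8254 − m_NMS-2512 = −2.5 log₁₀(81.00) = -4.77.

-4.77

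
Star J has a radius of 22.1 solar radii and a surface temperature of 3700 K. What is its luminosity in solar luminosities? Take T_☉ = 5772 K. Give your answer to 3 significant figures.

L/L_☉ = (R/R_☉)² (T/T_☉)⁴ = (22.1)² × (3700/5772)⁴
       = 488.4 × (0.6410)⁴ = 488.4 × 0.1689 = 82.47.

82.5 solar luminosities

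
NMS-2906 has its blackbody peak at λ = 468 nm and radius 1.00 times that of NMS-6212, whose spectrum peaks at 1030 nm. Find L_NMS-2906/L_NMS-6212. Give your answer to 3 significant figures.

23.5

Wien's law gives T ∝ 1/λ_max, so T_NMS-2906/T_NMS-6212 = λ_NMS-6212/λ_NMS-2906 = 1030/468 = 2.201.
Then L ∝ R²T⁴ gives L_NMS-2906/L_NMS-6212 = (1.00)² × (2.201)⁴ = 1.000 × 23.46 = 23.46.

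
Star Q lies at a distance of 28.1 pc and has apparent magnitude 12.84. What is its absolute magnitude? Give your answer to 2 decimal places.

M = m − 5 log₁₀(d/10 pc) = 12.84 − 5 log₁₀(28.1/10)
  = 12.84 − 5 × 0.449 = 12.84 − 2.24 = 10.60.

10.60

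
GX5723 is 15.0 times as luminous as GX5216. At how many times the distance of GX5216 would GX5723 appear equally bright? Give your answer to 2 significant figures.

Equal flux requires L_GX5723/d_GX5723² = L_GX5216/d_GX5216², so d_GX5723/d_GX5216 = √(L_GX5723/L_GX5216)
= √(15.0) = 3.873.

3.9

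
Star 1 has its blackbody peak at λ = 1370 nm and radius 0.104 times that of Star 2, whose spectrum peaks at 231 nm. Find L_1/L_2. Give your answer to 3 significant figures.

Wien's law gives T ∝ 1/λ_max, so T_1/T_2 = λ_2/λ_1 = 231/1370 = 0.1686.
Then L ∝ R²T⁴ gives L_1/L_2 = (0.104)² × (0.1686)⁴ = 0.01082 × 8.083×10^-4 = 8.742×10^-6.

8.74×10^-6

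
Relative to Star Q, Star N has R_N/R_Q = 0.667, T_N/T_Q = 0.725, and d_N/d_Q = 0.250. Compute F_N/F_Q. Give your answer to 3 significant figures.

L_N/L_Q = (R_N/R_Q)²(T_N/T_Q)⁴ = (0.667)² × (0.725)⁴ = 0.1229.
F_N/F_Q = (L_N/L_Q)/(d_N/d_Q)² = 0.1229 / (0.250)² = 1.967.

1.97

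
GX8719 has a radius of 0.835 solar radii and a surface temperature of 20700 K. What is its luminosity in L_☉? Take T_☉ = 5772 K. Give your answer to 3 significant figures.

115 L_☉

L/L_☉ = (R/R_☉)² (T/T_☉)⁴ = (0.835)² × (20700/5772)⁴
       = 0.6972 × (3.586)⁴ = 0.6972 × 165.4 = 115.3.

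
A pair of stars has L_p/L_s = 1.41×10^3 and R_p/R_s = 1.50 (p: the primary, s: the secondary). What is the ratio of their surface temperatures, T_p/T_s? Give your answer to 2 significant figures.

5.0

L ∝ R²T⁴ gives T ∝ (L/R²)^(1/4), so
T_p/T_s = (1.41×10^3 / 1.50²)^(1/4) = (626.7)^(1/4) = 5.003.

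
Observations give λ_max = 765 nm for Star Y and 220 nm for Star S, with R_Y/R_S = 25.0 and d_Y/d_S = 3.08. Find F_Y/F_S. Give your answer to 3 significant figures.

Wien's law: T_Y/T_S = λ_S/λ_Y = 220/765 = 0.2876.
L_Y/L_S = (R_Y/R_S)²(T_Y/T_S)⁴ = (25.0)²(0.2876)⁴ = 4.275.
F_Y/F_S = (L_Y/L_S)/(d_Y/d_S)² = 4.275/(3.08)² = 0.4506.

0.451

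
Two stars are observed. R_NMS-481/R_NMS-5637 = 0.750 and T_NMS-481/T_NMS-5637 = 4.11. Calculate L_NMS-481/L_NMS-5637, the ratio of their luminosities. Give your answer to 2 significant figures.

From the Stefan–Boltzmann law, L ∝ R²T⁴, so
L_NMS-481/L_NMS-5637 = (R_NMS-481/R_NMS-5637)² (T_NMS-481/T_NMS-5637)⁴ = (0.750)² × (4.11)⁴ = 0.5625 × 285.3 = 160.5.

1.6×10^2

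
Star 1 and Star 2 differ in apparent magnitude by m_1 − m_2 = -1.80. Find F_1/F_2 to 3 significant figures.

5.25

F_1/F_2 = 10^(−(m_1 − m_2)/2.5) = 10^(1.80/2.5) = 10^0.720 = 5.248.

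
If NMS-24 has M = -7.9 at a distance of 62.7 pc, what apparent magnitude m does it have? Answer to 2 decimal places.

m = M + 5 log₁₀(d/10 pc) = -7.9 + 5 log₁₀(62.7/10)
  = -7.9 + 5 × 0.797 = -7.9 + 3.99 = -3.91.

-3.91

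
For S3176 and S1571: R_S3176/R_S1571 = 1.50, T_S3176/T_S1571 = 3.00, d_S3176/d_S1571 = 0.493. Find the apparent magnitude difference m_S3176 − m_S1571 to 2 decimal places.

L_S3176/L_S1571 = (1.50)²(3.00)⁴ = 182.2.
F_S3176/F_S1571 = (L_S3176/L_S1571)/(d_S3176/d_S1571)² = 182.2/0.2430 = 749.8.
m_S3176 − m_S1571 = −2.5 log₁₀(749.8) = -7.19.

-7.19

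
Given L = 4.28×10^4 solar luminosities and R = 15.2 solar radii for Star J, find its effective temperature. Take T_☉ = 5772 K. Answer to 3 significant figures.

T/T_☉ = (L/L_☉)^(1/4) / (R/R_☉)^(1/2)
T = 5772 × (4.28×10^4)^(1/4) / √(15.2) = 5772 × 14.38 / 3.899 = 2.129×10^4 K.

2.13×10^4 K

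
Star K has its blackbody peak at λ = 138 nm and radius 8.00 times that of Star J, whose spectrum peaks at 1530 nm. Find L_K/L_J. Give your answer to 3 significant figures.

9.67×10^5

Wien's law gives T ∝ 1/λ_max, so T_K/T_J = λ_J/λ_K = 1530/138 = 11.09.
Then L ∝ R²T⁴ gives L_K/L_J = (8.00)² × (11.09)⁴ = 64.00 × 1.511×10^4 = 9.670×10^5.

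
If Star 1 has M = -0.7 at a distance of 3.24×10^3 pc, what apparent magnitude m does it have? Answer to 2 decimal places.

m = M + 5 log₁₀(d/10 pc) = -0.7 + 5 log₁₀(3.24×10^3/10)
  = -0.7 + 5 × 2.511 = -0.7 + 12.55 = 11.85.

11.85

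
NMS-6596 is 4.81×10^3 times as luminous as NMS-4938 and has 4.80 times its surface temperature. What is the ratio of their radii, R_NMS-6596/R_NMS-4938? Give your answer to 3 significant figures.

3.01

L ∝ R²T⁴ gives R ∝ √L / T², so
R_NMS-6596/R_NMS-4938 = √(4.81×10^3) / (4.80)² = 69.35 / 23.04 = 3.010.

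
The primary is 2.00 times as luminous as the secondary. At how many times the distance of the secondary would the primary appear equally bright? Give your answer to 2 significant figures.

Equal flux requires L_p/d_p² = L_s/d_s², so d_p/d_s = √(L_p/L_s)
= √(2.00) = 1.414.

1.4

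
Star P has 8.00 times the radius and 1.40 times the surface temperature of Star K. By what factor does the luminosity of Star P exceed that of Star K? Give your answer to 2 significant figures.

From the Stefan–Boltzmann law, L ∝ R²T⁴, so
L_P/L_K = (R_P/R_K)² (T_P/T_K)⁴ = (8.00)² × (1.40)⁴ = 64.00 × 3.842 = 245.9.

2.5×10^2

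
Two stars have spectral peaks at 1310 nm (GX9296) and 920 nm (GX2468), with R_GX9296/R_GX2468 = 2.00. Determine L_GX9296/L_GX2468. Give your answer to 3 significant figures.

Wien's law gives T ∝ 1/λ_max, so T_GX9296/T_GX2468 = λ_GX2468/λ_GX9296 = 920/1310 = 0.7023.
Then L ∝ R²T⁴ gives L_GX9296/L_GX2468 = (2.00)² × (0.7023)⁴ = 4.000 × 0.2433 = 0.9730.

0.973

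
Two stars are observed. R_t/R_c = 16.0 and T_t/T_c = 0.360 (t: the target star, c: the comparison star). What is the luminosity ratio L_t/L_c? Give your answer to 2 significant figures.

From the Stefan–Boltzmann law, L ∝ R²T⁴, so
L_t/L_c = (R_t/R_c)² (T_t/T_c)⁴ = (16.0)² × (0.360)⁴ = 256.0 × 0.01680 = 4.300.

4.3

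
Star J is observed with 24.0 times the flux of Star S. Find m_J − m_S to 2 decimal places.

m_J − m_S = −2.5 log₁₀(F_J/F_S) = −2.5 log₁₀(24.0) = −2.5 × (1.380) = -3.451.

-3.45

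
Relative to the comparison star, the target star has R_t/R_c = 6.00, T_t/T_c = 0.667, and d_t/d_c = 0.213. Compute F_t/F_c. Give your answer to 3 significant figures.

L_t/L_c = (R_t/R_c)²(T_t/T_c)⁴ = (6.00)² × (0.667)⁴ = 7.125.
F_t/F_c = (L_t/L_c)/(d_t/d_c)² = 7.125 / (0.213)² = 157.1.

157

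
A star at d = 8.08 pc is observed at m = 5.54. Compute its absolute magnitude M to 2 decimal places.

6.00

M = m − 5 log₁₀(d/10 pc) = 5.54 − 5 log₁₀(8.08/10)
  = 5.54 − 5 × -0.093 = 5.54 − -0.46 = 6.00.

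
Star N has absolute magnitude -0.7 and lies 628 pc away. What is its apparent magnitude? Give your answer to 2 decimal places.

m = M + 5 log₁₀(d/10 pc) = -0.7 + 5 log₁₀(628/10)
  = -0.7 + 5 × 1.798 = -0.7 + 8.99 = 8.29.

8.29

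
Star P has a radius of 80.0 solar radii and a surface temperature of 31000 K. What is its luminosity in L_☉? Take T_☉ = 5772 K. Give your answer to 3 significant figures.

5.33×10^6 L_☉

L/L_☉ = (R/R_☉)² (T/T_☉)⁴ = (80.0)² × (31000/5772)⁴
       = 6400 × (5.371)⁴ = 6400 × 832.0 = 5.325×10^6.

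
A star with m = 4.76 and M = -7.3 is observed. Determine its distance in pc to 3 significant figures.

2.58×10^3 pc

m − M = 5 log₁₀(d/10 pc)
4.76 − (-7.3) = 12.06 = 5 log₁₀(d/10)
d = 10 × 10^(12.06/5) = 10 × 10^2.412 = 2582 pc.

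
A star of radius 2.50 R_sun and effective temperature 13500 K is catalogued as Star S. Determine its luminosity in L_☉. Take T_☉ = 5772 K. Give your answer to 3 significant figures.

L/L_☉ = (R/R_☉)² (T/T_☉)⁴ = (2.50)² × (13500/5772)⁴
       = 6.250 × (2.339)⁴ = 6.250 × 29.92 = 187.0.

187 L_☉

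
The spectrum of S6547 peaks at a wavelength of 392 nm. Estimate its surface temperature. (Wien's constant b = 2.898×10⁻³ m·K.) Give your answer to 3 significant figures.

7.39×10^3 K

T = b/λ_max = 2.898×10⁻³ / (392×10⁻⁹) = 7393 K.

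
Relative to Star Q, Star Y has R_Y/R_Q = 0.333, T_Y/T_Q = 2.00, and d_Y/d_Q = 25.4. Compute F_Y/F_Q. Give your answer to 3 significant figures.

0.00275

L_Y/L_Q = (R_Y/R_Q)²(T_Y/T_Q)⁴ = (0.333)² × (2.00)⁴ = 1.774.
F_Y/F_Q = (L_Y/L_Q)/(d_Y/d_Q)² = 1.774 / (25.4)² = 0.002750.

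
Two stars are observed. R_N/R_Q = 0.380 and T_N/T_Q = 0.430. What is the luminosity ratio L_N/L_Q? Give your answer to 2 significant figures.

0.0049

From the Stefan–Boltzmann law, L ∝ R²T⁴, so
L_N/L_Q = (R_N/R_Q)² (T_N/T_Q)⁴ = (0.380)² × (0.430)⁴ = 0.1444 × 0.03419 = 0.004937.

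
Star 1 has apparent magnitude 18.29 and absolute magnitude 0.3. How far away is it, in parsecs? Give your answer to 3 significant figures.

m − M = 5 log₁₀(d/10 pc)
18.29 − (0.3) = 17.99 = 5 log₁₀(d/10)
d = 10 × 10^(17.99/5) = 10 × 10^3.598 = 3.963×10^4 pc.

3.96×10^4 pc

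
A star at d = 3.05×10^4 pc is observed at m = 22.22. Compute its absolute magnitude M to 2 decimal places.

M = m − 5 log₁₀(d/10 pc) = 22.22 − 5 log₁₀(3.05×10^4/10)
  = 22.22 − 5 × 3.484 = 22.22 − 17.42 = 4.80.

4.80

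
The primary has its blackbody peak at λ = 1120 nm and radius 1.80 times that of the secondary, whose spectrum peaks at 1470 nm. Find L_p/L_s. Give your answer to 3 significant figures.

Wien's law gives T ∝ 1/λ_max, so T_p/T_s = λ_s/λ_p = 1470/1120 = 1.312.
Then L ∝ R²T⁴ gives L_p/L_s = (1.80)² × (1.312)⁴ = 3.240 × 2.968 = 9.615.

9.61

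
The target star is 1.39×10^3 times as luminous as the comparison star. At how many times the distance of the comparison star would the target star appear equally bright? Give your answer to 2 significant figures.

37

Equal flux requires L_t/d_t² = L_c/d_c², so d_t/d_c = √(L_t/L_c)
= √(1.39×10^3) = 37.28.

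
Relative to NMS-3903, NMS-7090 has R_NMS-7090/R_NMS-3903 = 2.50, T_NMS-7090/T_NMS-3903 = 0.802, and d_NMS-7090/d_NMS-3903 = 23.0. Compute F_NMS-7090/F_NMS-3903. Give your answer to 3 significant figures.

L_NMS-7090/L_NMS-3903 = (R_NMS-7090/R_NMS-3903)²(T_NMS-7090/T_NMS-3903)⁴ = (2.50)² × (0.802)⁴ = 2.586.
F_NMS-7090/F_NMS-3903 = (L_NMS-7090/L_NMS-3903)/(d_NMS-7090/d_NMS-3903)² = 2.586 / (23.0)² = 0.004888.

0.00489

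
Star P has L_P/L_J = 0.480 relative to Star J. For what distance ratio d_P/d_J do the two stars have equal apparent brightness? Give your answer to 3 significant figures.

0.693

Equal flux requires L_P/d_P² = L_J/d_J², so d_P/d_J = √(L_P/L_J)
= √(0.480) = 0.6928.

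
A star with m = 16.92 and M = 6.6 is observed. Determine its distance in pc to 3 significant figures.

m − M = 5 log₁₀(d/10 pc)
16.92 − (6.6) = 10.32 = 5 log₁₀(d/10)
d = 10 × 10^(10.32/5) = 10 × 10^2.064 = 1159 pc.

1.16×10^3 pc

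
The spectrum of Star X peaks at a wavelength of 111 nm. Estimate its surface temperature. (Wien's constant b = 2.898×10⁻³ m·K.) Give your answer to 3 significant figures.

2.61×10^4 K

T = b/λ_max = 2.898×10⁻³ / (111×10⁻⁹) = 2.611×10^4 K.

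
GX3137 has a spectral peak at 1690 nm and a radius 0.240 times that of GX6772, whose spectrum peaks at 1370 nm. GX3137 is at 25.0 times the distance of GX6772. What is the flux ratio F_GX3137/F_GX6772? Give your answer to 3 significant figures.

3.98×10^-5

Wien's law: T_GX3137/T_GX6772 = λ_GX6772/λ_GX3137 = 1370/1690 = 0.8107.
L_GX3137/L_GX6772 = (R_GX3137/R_GX6772)²(T_GX3137/T_GX6772)⁴ = (0.240)²(0.8107)⁴ = 0.02487.
F_GX3137/F_GX6772 = (L_GX3137/L_GX6772)/(d_GX3137/d_GX6772)² = 0.02487/(25.0)² = 3.980×10^-5.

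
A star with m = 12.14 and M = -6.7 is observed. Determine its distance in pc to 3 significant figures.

5.86×10^4 pc

m − M = 5 log₁₀(d/10 pc)
12.14 − (-6.7) = 18.84 = 5 log₁₀(d/10)
d = 10 × 10^(18.84/5) = 10 × 10^3.768 = 5.861×10^4 pc.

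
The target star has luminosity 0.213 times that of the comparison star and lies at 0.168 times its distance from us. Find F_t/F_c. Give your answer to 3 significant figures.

F = L/(4πd²), so F_t/F_c = (L_t/L_c) / (d_t/d_c)²
= 0.213 / (0.168)² = 0.213 / 0.02822 = 7.547.

7.55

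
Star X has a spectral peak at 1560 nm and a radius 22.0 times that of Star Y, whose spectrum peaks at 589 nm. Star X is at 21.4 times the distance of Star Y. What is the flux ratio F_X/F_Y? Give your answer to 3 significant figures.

0.0215

Wien's law: T_X/T_Y = λ_Y/λ_X = 589/1560 = 0.3776.
L_X/L_Y = (R_X/R_Y)²(T_X/T_Y)⁴ = (22.0)²(0.3776)⁴ = 9.836.
F_X/F_Y = (L_X/L_Y)/(d_X/d_Y)² = 9.836/(21.4)² = 0.02148.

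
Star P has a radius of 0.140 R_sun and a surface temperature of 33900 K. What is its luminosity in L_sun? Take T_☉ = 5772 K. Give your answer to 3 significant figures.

L/L_☉ = (R/R_☉)² (T/T_☉)⁴ = (0.140)² × (33900/5772)⁴
       = 0.01960 × (5.873)⁴ = 0.01960 × 1190 = 23.32.

23.3 L_sun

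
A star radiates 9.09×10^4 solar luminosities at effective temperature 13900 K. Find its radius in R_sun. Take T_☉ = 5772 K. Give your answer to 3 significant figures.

R/R_☉ = √(L/L_☉) / (T/T_☉)² = √(9.09×10^4) / (2.408)²
       = 301.5 / 5.799 = 51.99.

52.0 R_sun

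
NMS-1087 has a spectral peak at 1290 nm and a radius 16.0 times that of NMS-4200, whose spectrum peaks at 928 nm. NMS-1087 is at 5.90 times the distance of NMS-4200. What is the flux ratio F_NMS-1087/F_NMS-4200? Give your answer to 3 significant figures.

1.97

Wien's law: T_NMS-1087/T_NMS-4200 = λ_NMS-4200/λ_NMS-1087 = 928/1290 = 0.7194.
L_NMS-1087/L_NMS-4200 = (R_NMS-1087/R_NMS-4200)²(T_NMS-1087/T_NMS-4200)⁴ = (16.0)²(0.7194)⁴ = 68.56.
F_NMS-1087/F_NMS-4200 = (L_NMS-1087/L_NMS-4200)/(d_NMS-1087/d_NMS-4200)² = 68.56/(5.90)² = 1.970.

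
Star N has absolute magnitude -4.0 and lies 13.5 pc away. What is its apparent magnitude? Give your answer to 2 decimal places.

m = M + 5 log₁₀(d/10 pc) = -4.0 + 5 log₁₀(13.5/10)
  = -4.0 + 5 × 0.130 = -4.0 + 0.65 = -3.35.

-3.35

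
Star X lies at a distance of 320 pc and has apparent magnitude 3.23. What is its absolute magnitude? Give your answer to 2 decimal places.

M = m − 5 log₁₀(d/10 pc) = 3.23 − 5 log₁₀(320/10)
  = 3.23 − 5 × 1.505 = 3.23 − 7.53 = -4.30.

-4.30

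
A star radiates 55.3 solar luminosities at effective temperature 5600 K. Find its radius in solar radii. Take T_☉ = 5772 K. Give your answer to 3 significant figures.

R/R_☉ = √(L/L_☉) / (T/T_☉)² = √(55.3) / (0.9702)²
       = 7.436 / 0.9413 = 7.900.

7.90 solar radii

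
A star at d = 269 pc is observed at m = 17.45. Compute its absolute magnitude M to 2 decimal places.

M = m − 5 log₁₀(d/10 pc) = 17.45 − 5 log₁₀(269/10)
  = 17.45 − 5 × 1.430 = 17.45 − 7.15 = 10.30.

10.30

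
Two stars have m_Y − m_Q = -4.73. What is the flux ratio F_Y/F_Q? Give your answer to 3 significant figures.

78.0

F_Y/F_Q = 10^(−(m_Y − m_Q)/2.5) = 10^(4.73/2.5) = 10^1.892 = 77.98.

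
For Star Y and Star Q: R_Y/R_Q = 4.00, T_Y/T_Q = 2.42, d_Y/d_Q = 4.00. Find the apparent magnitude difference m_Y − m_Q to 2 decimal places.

-3.84

L_Y/L_Q = (4.00)²(2.42)⁴ = 548.8.
F_Y/F_Q = (L_Y/L_Q)/(d_Y/d_Q)² = 548.8/16.00 = 34.30.
m_Y − m_Q = −2.5 log₁₀(34.30) = -3.84.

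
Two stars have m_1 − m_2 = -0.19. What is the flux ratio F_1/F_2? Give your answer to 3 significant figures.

1.19

F_1/F_2 = 10^(−(m_1 − m_2)/2.5) = 10^(0.19/2.5) = 10^0.076 = 1.191.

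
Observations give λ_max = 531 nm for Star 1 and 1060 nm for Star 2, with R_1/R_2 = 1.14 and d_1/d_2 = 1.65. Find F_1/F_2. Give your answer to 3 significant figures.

7.58

Wien's law: T_1/T_2 = λ_2/λ_1 = 1060/531 = 1.996.
L_1/L_2 = (R_1/R_2)²(T_1/T_2)⁴ = (1.14)²(1.996)⁴ = 20.64.
F_1/F_2 = (L_1/L_2)/(d_1/d_2)² = 20.64/(1.65)² = 7.580.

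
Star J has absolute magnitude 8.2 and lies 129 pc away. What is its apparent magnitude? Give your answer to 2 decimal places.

13.75

m = M + 5 log₁₀(d/10 pc) = 8.2 + 5 log₁₀(129/10)
  = 8.2 + 5 × 1.111 = 8.2 + 5.55 = 13.75.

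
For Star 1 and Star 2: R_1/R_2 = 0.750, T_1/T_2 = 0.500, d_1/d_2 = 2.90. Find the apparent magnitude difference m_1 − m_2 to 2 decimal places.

5.95

L_1/L_2 = (0.750)²(0.500)⁴ = 0.03516.
F_1/F_2 = (L_1/L_2)/(d_1/d_2)² = 0.03516/8.410 = 0.004180.
m_1 − m_2 = −2.5 log₁₀(0.004180) = 5.95.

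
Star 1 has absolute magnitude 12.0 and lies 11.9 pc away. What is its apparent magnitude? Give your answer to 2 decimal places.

12.38

m = M + 5 log₁₀(d/10 pc) = 12.0 + 5 log₁₀(11.9/10)
  = 12.0 + 5 × 0.076 = 12.0 + 0.38 = 12.38.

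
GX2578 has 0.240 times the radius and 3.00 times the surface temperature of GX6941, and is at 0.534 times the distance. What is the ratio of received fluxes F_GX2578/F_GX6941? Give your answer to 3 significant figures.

16.4

L_GX2578/L_GX6941 = (R_GX2578/R_GX6941)²(T_GX2578/T_GX6941)⁴ = (0.240)² × (3.00)⁴ = 4.666.
F_GX2578/F_GX6941 = (L_GX2578/L_GX6941)/(d_GX2578/d_GX6941)² = 4.666 / (0.534)² = 16.36.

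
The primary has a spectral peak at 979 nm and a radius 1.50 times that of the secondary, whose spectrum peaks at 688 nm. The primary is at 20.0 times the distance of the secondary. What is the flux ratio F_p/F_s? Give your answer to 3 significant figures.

0.00137

Wien's law: T_p/T_s = λ_s/λ_p = 688/979 = 0.7028.
L_p/L_s = (R_p/R_s)²(T_p/T_s)⁴ = (1.50)²(0.7028)⁴ = 0.5488.
F_p/F_s = (L_p/L_s)/(d_p/d_s)² = 0.5488/(20.0)² = 0.001372.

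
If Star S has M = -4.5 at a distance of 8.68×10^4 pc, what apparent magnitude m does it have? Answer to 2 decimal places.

m = M + 5 log₁₀(d/10 pc) = -4.5 + 5 log₁₀(8.68×10^4/10)
  = -4.5 + 5 × 3.939 = -4.5 + 19.69 = 15.19.

15.19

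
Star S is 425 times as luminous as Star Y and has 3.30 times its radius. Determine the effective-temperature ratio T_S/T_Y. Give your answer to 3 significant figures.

2.50

L ∝ R²T⁴ gives T ∝ (L/R²)^(1/4), so
T_S/T_Y = (425 / 3.30²)^(1/4) = (39.03)^(1/4) = 2.499.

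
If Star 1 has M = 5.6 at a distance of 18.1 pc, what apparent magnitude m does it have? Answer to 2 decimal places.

m = M + 5 log₁₀(d/10 pc) = 5.6 + 5 log₁₀(18.1/10)
  = 5.6 + 5 × 0.258 = 5.6 + 1.29 = 6.89.

6.89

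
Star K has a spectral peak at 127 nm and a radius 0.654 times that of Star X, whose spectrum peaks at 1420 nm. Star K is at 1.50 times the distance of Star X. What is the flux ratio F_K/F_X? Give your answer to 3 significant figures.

2.97×10^3

Wien's law: T_K/T_X = λ_X/λ_K = 1420/127 = 11.18.
L_K/L_X = (R_K/R_X)²(T_K/T_X)⁴ = (0.654)²(11.18)⁴ = 6685.
F_K/F_X = (L_K/L_X)/(d_K/d_X)² = 6685/(1.50)² = 2971.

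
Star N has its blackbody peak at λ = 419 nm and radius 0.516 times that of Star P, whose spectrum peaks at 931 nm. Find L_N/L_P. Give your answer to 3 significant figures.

6.49

Wien's law gives T ∝ 1/λ_max, so T_N/T_P = λ_P/λ_N = 931/419 = 2.222.
Then L ∝ R²T⁴ gives L_N/L_P = (0.516)² × (2.222)⁴ = 0.2663 × 24.37 = 6.490.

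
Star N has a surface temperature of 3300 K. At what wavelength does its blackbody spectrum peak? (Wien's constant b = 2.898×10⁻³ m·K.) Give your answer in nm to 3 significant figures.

878 nm

λ_max = b/T = 2.898×10⁻³ / 3300 = 8.78×10^-7 m = 878.2 nm.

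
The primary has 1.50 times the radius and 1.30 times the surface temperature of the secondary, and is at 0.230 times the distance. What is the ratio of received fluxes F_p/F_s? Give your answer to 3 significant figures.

121

L_p/L_s = (R_p/R_s)²(T_p/T_s)⁴ = (1.50)² × (1.30)⁴ = 6.426.
F_p/F_s = (L_p/L_s)/(d_p/d_s)² = 6.426 / (0.230)² = 121.5.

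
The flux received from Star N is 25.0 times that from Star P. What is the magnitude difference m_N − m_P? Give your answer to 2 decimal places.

-3.49

m_N − m_P = −2.5 log₁₀(F_N/F_P) = −2.5 log₁₀(25.0) = −2.5 × (1.398) = -3.495.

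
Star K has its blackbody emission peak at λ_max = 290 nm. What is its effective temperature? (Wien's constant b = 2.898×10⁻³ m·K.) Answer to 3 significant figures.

9.99×10^3 K

T = b/λ_max = 2.898×10⁻³ / (290×10⁻⁹) = 9993 K.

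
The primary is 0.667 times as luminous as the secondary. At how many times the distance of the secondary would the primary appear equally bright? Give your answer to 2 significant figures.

Equal flux requires L_p/d_p² = L_s/d_s², so d_p/d_s = √(L_p/L_s)
= √(0.667) = 0.8167.

0.82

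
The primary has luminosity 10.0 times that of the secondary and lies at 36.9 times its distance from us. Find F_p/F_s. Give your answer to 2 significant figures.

0.0073

F = L/(4πd²), so F_p/F_s = (L_p/L_s) / (d_p/d_s)²
= 10.0 / (36.9)² = 10.0 / 1362 = 0.007344.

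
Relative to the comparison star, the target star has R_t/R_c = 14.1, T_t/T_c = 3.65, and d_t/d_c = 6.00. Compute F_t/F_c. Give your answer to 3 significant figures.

L_t/L_c = (R_t/R_c)²(T_t/T_c)⁴ = (14.1)² × (3.65)⁴ = 3.529×10^4.
F_t/F_c = (L_t/L_c)/(d_t/d_c)² = 3.529×10^4 / (6.00)² = 980.2.

980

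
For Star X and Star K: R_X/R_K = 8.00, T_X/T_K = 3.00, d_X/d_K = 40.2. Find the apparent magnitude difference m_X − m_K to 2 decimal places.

L_X/L_K = (8.00)²(3.00)⁴ = 5184.
F_X/F_K = (L_X/L_K)/(d_X/d_K)² = 5184/1616 = 3.208.
m_X − m_K = −2.5 log₁₀(3.208) = -1.27.

-1.27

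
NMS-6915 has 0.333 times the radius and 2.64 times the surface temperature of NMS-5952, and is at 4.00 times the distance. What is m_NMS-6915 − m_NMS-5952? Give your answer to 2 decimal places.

1.18

L_NMS-6915/L_NMS-5952 = (0.333)²(2.64)⁴ = 5.386.
F_NMS-6915/F_NMS-5952 = (L_NMS-6915/L_NMS-5952)/(d_NMS-6915/d_NMS-5952)² = 5.386/16.00 = 0.3367.
m_NMS-6915 − m_NMS-5952 = −2.5 log₁₀(0.3367) = 1.18.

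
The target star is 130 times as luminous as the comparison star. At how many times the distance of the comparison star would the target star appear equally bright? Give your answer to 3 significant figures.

11.4

Equal flux requires L_t/d_t² = L_c/d_c², so d_t/d_c = √(L_t/L_c)
= √(130) = 11.40.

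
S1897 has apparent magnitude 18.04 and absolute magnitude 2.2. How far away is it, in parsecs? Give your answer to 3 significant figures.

1.47×10^4 pc

m − M = 5 log₁₀(d/10 pc)
18.04 − (2.2) = 15.84 = 5 log₁₀(d/10)
d = 10 × 10^(15.84/5) = 10 × 10^3.168 = 1.472×10^4 pc.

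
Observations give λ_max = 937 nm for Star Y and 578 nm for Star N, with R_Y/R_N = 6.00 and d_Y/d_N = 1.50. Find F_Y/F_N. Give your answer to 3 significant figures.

Wien's law: T_Y/T_N = λ_N/λ_Y = 578/937 = 0.6169.
L_Y/L_N = (R_Y/R_N)²(T_Y/T_N)⁴ = (6.00)²(0.6169)⁴ = 5.213.
F_Y/F_N = (L_Y/L_N)/(d_Y/d_N)² = 5.213/(1.50)² = 2.317.

2.32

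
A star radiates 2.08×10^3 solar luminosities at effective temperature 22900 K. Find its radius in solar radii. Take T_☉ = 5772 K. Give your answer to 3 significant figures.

2.90 solar radii

R/R_☉ = √(L/L_☉) / (T/T_☉)² = √(2.08×10^3) / (3.967)²
       = 45.61 / 15.74 = 2.897.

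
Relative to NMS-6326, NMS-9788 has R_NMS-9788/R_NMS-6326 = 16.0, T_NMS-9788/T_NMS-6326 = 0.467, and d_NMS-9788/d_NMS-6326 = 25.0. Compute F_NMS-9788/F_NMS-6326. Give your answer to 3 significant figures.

L_NMS-9788/L_NMS-6326 = (R_NMS-9788/R_NMS-6326)²(T_NMS-9788/T_NMS-6326)⁴ = (16.0)² × (0.467)⁴ = 12.18.
F_NMS-9788/F_NMS-6326 = (L_NMS-9788/L_NMS-6326)/(d_NMS-9788/d_NMS-6326)² = 12.18 / (25.0)² = 0.01948.

0.0195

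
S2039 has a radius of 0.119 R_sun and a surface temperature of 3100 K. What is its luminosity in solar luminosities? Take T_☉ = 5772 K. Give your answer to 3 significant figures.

L/L_☉ = (R/R_☉)² (T/T_☉)⁴ = (0.119)² × (3100/5772)⁴
       = 0.01416 × (0.5371)⁴ = 0.01416 × 0.08320 = 0.001178.

0.00118 solar luminosities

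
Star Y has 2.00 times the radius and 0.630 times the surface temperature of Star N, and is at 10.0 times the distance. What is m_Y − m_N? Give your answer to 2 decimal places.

5.50

L_Y/L_N = (2.00)²(0.630)⁴ = 0.6301.
F_Y/F_N = (L_Y/L_N)/(d_Y/d_N)² = 0.6301/100.0 = 0.006301.
m_Y − m_N = −2.5 log₁₀(0.006301) = 5.50.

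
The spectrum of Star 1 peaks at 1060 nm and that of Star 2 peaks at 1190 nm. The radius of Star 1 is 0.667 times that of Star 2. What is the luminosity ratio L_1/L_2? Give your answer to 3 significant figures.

0.707

Wien's law gives T ∝ 1/λ_max, so T_1/T_2 = λ_2/λ_1 = 1190/1060 = 1.123.
Then L ∝ R²T⁴ gives L_1/L_2 = (0.667)² × (1.123)⁴ = 0.4449 × 1.588 = 0.7067.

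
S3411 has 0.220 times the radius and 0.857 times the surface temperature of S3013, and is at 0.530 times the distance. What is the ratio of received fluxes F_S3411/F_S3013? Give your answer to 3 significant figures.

0.0929

L_S3411/L_S3013 = (R_S3411/R_S3013)²(T_S3411/T_S3013)⁴ = (0.220)² × (0.857)⁴ = 0.02611.
F_S3411/F_S3013 = (L_S3411/L_S3013)/(d_S3411/d_S3013)² = 0.02611 / (0.530)² = 0.09294.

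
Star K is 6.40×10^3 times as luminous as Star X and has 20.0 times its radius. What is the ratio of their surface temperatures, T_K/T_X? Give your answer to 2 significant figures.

L ∝ R²T⁴ gives T ∝ (L/R²)^(1/4), so
T_K/T_X = (6.40×10^3 / 20.0²)^(1/4) = (16.00)^(1/4) = 2.000.

2.0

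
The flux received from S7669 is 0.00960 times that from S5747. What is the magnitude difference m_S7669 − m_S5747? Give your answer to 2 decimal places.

m_S7669 − m_S5747 = −2.5 log₁₀(F_S7669/F_S5747) = −2.5 log₁₀(0.00960) = −2.5 × (-2.018) = 5.044.

5.04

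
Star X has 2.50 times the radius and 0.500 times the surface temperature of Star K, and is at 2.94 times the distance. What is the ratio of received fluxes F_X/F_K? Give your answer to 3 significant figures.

0.0452

L_X/L_K = (R_X/R_K)²(T_X/T_K)⁴ = (2.50)² × (0.500)⁴ = 0.3906.
F_X/F_K = (L_X/L_K)/(d_X/d_K)² = 0.3906 / (2.94)² = 0.04519.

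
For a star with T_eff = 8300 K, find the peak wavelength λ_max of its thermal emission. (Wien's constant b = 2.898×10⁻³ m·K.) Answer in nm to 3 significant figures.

349 nm

λ_max = b/T = 2.898×10⁻³ / 8300 = 3.49×10^-7 m = 349.2 nm.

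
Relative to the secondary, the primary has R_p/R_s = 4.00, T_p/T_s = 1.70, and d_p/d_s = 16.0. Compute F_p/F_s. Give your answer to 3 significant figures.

0.522

L_p/L_s = (R_p/R_s)²(T_p/T_s)⁴ = (4.00)² × (1.70)⁴ = 133.6.
F_p/F_s = (L_p/L_s)/(d_p/d_s)² = 133.6 / (16.0)² = 0.5220.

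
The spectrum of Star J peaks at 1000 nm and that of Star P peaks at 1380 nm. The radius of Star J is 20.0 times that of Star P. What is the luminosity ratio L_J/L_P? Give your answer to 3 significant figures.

1.45×10^3

Wien's law gives T ∝ 1/λ_max, so T_J/T_P = λ_P/λ_J = 1380/1000 = 1.380.
Then L ∝ R²T⁴ gives L_J/L_P = (20.0)² × (1.380)⁴ = 400.0 × 3.627 = 1451.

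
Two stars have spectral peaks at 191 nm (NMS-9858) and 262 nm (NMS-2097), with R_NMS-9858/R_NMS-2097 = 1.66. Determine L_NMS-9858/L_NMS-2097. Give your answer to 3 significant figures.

9.76

Wien's law gives T ∝ 1/λ_max, so T_NMS-9858/T_NMS-2097 = λ_NMS-2097/λ_NMS-9858 = 262/191 = 1.372.
Then L ∝ R²T⁴ gives L_NMS-9858/L_NMS-2097 = (1.66)² × (1.372)⁴ = 2.756 × 3.541 = 9.756.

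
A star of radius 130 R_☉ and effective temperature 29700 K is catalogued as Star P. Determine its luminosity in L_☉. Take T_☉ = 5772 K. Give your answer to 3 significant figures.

1.18×10^7 L_☉

L/L_☉ = (R/R_☉)² (T/T_☉)⁴ = (130)² × (29700/5772)⁴
       = 1.690×10^4 × (5.146)⁴ = 1.690×10^4 × 701.0 = 1.185×10^7.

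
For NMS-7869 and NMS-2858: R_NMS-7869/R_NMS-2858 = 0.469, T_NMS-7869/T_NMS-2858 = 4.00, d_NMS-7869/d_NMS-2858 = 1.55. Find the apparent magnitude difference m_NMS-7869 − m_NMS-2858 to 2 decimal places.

-3.42

L_NMS-7869/L_NMS-2858 = (0.469)²(4.00)⁴ = 56.31.
F_NMS-7869/F_NMS-2858 = (L_NMS-7869/L_NMS-2858)/(d_NMS-7869/d_NMS-2858)² = 56.31/2.403 = 23.44.
m_NMS-7869 − m_NMS-2858 = −2.5 log₁₀(23.44) = -3.42.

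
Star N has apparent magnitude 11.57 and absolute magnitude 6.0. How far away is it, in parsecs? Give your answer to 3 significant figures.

130 pc

m − M = 5 log₁₀(d/10 pc)
11.57 − (6.0) = 5.57 = 5 log₁₀(d/10)
d = 10 × 10^(5.57/5) = 10 × 10^1.114 = 130.0 pc.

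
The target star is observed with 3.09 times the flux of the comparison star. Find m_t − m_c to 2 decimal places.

m_t − m_c = −2.5 log₁₀(F_t/F_c) = −2.5 log₁₀(3.09) = −2.5 × (0.490) = -1.225.

-1.22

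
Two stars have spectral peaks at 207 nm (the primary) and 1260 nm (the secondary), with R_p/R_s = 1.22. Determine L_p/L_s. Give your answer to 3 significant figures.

Wien's law gives T ∝ 1/λ_max, so T_p/T_s = λ_s/λ_p = 1260/207 = 6.087.
Then L ∝ R²T⁴ gives L_p/L_s = (1.22)² × (6.087)⁴ = 1.488 × 1373 = 2043.

2.04×10^3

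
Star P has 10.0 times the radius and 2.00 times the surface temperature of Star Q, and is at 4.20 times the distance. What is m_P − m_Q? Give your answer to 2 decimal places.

-4.89

L_P/L_Q = (10.0)²(2.00)⁴ = 1600.
F_P/F_Q = (L_P/L_Q)/(d_P/d_Q)² = 1600/17.64 = 90.70.
m_P − m_Q = −2.5 log₁₀(90.70) = -4.89.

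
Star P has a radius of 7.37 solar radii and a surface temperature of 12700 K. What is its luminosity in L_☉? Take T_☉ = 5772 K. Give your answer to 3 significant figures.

L/L_☉ = (R/R_☉)² (T/T_☉)⁴ = (7.37)² × (12700/5772)⁴
       = 54.32 × (2.200)⁴ = 54.32 × 23.44 = 1273.

1.27×10^3 L_☉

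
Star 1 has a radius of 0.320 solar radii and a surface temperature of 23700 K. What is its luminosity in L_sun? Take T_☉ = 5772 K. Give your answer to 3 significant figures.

L/L_☉ = (R/R_☉)² (T/T_☉)⁴ = (0.320)² × (23700/5772)⁴
       = 0.1024 × (4.106)⁴ = 0.1024 × 284.2 = 29.11.

29.1 L_sun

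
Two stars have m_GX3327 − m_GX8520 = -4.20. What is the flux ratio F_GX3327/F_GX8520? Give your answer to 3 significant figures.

F_GX3327/F_GX8520 = 10^(−(m_GX3327 − m_GX8520)/2.5) = 10^(4.20/2.5) = 10^1.680 = 47.86.

47.9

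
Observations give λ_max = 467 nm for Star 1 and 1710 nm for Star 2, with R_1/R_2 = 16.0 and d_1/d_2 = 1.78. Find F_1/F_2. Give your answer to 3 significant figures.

Wien's law: T_1/T_2 = λ_2/λ_1 = 1710/467 = 3.662.
L_1/L_2 = (R_1/R_2)²(T_1/T_2)⁴ = (16.0)²(3.662)⁴ = 4.602×10^4.
F_1/F_2 = (L_1/L_2)/(d_1/d_2)² = 4.602×10^4/(1.78)² = 1.453×10^4.

1.45×10^4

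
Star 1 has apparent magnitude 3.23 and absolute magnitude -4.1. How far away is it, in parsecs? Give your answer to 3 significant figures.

292 pc

m − M = 5 log₁₀(d/10 pc)
3.23 − (-4.1) = 7.33 = 5 log₁₀(d/10)
d = 10 × 10^(7.33/5) = 10 × 10^1.466 = 292.4 pc.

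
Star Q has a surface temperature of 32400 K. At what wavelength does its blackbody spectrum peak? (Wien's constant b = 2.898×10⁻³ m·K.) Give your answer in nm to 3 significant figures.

89.4 nm

λ_max = b/T = 2.898×10⁻³ / 32400 = 8.94×10^-8 m = 89.44 nm.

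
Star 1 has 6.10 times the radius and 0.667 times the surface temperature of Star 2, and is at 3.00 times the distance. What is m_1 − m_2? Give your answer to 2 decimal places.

0.22

L_1/L_2 = (6.10)²(0.667)⁴ = 7.365.
F_1/F_2 = (L_1/L_2)/(d_1/d_2)² = 7.365/9.000 = 0.8183.
m_1 − m_2 = −2.5 log₁₀(0.8183) = 0.22.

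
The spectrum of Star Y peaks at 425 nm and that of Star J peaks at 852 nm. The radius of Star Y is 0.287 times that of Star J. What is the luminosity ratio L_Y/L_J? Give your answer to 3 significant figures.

1.33

Wien's law gives T ∝ 1/λ_max, so T_Y/T_J = λ_J/λ_Y = 852/425 = 2.005.
Then L ∝ R²T⁴ gives L_Y/L_J = (0.287)² × (2.005)⁴ = 0.08237 × 16.15 = 1.330.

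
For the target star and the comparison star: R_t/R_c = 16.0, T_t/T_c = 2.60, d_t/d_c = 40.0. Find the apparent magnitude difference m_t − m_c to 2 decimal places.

-2.16

L_t/L_c = (16.0)²(2.60)⁴ = 1.170×10^4.
F_t/F_c = (L_t/L_c)/(d_t/d_c)² = 1.170×10^4/1600 = 7.312.
m_t − m_c = −2.5 log₁₀(7.312) = -2.16.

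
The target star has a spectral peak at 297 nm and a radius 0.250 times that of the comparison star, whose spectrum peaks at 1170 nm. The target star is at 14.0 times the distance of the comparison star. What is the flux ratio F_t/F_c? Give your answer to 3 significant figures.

Wien's law: T_t/T_c = λ_c/λ_t = 1170/297 = 3.939.
L_t/L_c = (R_t/R_c)²(T_t/T_c)⁴ = (0.250)²(3.939)⁴ = 15.05.
F_t/F_c = (L_t/L_c)/(d_t/d_c)² = 15.05/(14.0)² = 0.07680.

0.0768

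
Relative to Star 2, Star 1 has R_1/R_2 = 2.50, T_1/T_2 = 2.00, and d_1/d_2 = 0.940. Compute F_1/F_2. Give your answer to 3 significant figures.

L_1/L_2 = (R_1/R_2)²(T_1/T_2)⁴ = (2.50)² × (2.00)⁴ = 100.0.
F_1/F_2 = (L_1/L_2)/(d_1/d_2)² = 100.0 / (0.940)² = 113.2.

113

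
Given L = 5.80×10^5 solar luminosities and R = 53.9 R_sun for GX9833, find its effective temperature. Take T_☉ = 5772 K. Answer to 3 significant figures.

T/T_☉ = (L/L_☉)^(1/4) / (R/R_☉)^(1/2)
T = 5772 × (5.80×10^5)^(1/4) / √(53.9) = 5772 × 27.60 / 7.342 = 2.170×10^4 K.

2.17×10^4 K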